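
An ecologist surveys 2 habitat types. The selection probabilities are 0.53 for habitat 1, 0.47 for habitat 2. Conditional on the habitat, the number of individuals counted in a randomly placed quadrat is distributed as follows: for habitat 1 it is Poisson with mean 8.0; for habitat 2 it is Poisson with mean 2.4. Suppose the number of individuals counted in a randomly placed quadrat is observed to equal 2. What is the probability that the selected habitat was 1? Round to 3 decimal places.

0.044

Likelihoods P(X=2 | ·): 1: 0.0107348; 2: 0.261268.
Posterior ∝ prior × likelihood. Numerator for 1: 0.53·0.0107348 = 0.00568945.
Normalizing constant: 0.53·0.0107348 + 0.47·0.261268 = 0.128485.
P(1 | observation) = 0.00568945 / 0.128485 = 0.0442809.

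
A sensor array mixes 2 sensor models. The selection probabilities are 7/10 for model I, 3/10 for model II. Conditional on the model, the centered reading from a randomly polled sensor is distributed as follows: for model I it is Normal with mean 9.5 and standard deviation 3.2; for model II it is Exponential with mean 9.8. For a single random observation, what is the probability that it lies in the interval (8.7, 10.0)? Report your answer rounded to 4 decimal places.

0.1279

Conditional on each model, P(8.7 < X < 10.0): I: 0.160788; II: 0.0511309.
By total probability, P(8.7 < X < 10.0) = 0.7·0.160788 + 0.3·0.0511309 = 0.127891.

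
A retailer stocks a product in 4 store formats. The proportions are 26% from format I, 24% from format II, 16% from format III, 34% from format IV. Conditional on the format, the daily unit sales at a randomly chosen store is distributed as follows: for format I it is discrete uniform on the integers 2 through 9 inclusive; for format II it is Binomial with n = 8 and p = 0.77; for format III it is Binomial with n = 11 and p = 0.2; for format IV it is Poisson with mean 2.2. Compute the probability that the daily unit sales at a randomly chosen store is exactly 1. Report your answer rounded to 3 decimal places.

0.121

Conditional on each format, P(X = 1): I: 0; II: 0.000209737; III: 0.236223; IV: 0.243767.
By total probability, P(X = 1) = 0.26·0 + 0.24·0.000209737 + 0.16·0.236223 + 0.34·0.243767 = 0.120727.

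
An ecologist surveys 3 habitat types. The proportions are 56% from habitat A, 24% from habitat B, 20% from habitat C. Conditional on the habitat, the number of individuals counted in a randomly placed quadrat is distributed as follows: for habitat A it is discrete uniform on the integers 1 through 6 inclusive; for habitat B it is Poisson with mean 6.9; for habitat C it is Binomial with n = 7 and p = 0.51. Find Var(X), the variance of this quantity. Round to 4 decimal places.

5.7257

Per component, A: μ=3.5, E[X²]=15.1667; B: μ=6.9, E[X²]=54.51; C: μ=3.57, E[X²]=14.4942.
E[X] = 0.56·3.5 + 0.24·6.9 + 0.2·3.57 = 4.33.
E[X²] = 0.56·15.1667 + 0.24·54.51 + 0.2·14.4942 = 24.4746.
Var(X) = E[X²] − (E[X])² = 24.4746 − 18.7489 = 5.72567.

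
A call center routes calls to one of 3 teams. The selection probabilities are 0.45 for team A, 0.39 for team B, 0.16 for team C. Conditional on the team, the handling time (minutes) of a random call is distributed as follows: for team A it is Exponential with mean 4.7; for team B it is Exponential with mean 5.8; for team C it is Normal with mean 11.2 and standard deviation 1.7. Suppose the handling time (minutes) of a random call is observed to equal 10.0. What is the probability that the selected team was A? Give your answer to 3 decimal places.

Likelihoods f(10.0 | ·): A: 0.0253438; B: 0.030746; C: 0.182921.
Posterior ∝ prior × likelihood. Numerator for A: 0.45·0.0253438 = 0.0114047.
Normalizing constant: 0.45·0.0253438 + 0.39·0.030746 + 0.16·0.182921 = 0.052663.
P(A | observation) = 0.0114047 / 0.052663 = 0.21656.

0.217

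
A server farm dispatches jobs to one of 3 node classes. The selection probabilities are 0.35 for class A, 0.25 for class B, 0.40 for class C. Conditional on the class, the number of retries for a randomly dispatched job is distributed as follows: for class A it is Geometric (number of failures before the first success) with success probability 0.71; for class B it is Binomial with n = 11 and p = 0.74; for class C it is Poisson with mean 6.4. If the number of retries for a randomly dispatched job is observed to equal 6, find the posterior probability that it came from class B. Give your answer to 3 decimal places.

0.262

Likelihoods P(X=6 | ·): A: 0.000422325; B: 0.0901362; C: 0.158585.
Posterior ∝ prior × likelihood. Numerator for B: 0.25·0.0901362 = 0.022534.
Normalizing constant: 0.35·0.000422325 + 0.25·0.0901362 + 0.4·0.158585 = 0.0861159.
P(B | observation) = 0.022534 / 0.0861159 = 0.261671.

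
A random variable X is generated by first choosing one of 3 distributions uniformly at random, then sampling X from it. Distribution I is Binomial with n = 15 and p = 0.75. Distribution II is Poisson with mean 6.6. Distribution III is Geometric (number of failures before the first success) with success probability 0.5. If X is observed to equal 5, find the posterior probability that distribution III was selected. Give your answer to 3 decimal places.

0.099

Likelihoods P(X=5 | ·): I: 0.000679613; II: 0.141969; III: 0.015625.
Posterior ∝ prior × likelihood. Numerator for III: 0.333333·0.015625 = 0.00520833.
Normalizing constant: 0.333333·0.000679613 + 0.333333·0.141969 + 0.333333·0.015625 = 0.052758.
P(III | observation) = 0.00520833 / 0.052758 = 0.0987212.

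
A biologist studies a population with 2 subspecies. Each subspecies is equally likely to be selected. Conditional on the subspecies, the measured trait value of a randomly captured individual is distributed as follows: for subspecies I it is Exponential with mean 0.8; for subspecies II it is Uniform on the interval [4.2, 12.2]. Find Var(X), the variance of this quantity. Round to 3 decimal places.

Per component, I: μ=0.8, E[X²]=1.28; II: μ=8.2, E[X²]=72.5733.
E[X] = 0.5·0.8 + 0.5·8.2 = 4.5.
E[X²] = 0.5·1.28 + 0.5·72.5733 = 36.9267.
Var(X) = E[X²] − (E[X])² = 36.9267 − 20.25 = 16.6767.

16.677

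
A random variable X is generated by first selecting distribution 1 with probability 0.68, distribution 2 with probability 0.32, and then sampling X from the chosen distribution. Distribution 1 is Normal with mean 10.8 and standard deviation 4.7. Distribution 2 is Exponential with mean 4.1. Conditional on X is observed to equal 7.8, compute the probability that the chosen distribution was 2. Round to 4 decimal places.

Likelihoods f(7.8 | ·): 1: 0.0692375; 2: 0.0363913.
Posterior ∝ prior × likelihood. Numerator for 2: 0.32·0.0363913 = 0.0116452.
Normalizing constant: 0.68·0.0692375 + 0.32·0.0363913 = 0.0587267.
P(2 | observation) = 0.0116452 / 0.0587267 = 0.198295.

0.1983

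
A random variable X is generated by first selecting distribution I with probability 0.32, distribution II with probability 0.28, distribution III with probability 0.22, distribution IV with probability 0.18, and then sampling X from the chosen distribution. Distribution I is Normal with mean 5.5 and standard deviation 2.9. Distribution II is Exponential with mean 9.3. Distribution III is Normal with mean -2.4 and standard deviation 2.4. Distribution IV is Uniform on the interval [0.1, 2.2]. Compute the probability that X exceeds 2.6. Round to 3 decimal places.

Conditional on each component, P(X > 2.6): I: 0.841345; II: 0.756109; III: 0.0186104; IV: 0.
By total probability, P(X > 2.6) = 0.32·0.841345 + 0.28·0.756109 + 0.22·0.0186104 + 0.18·0 = 0.485035.

0.485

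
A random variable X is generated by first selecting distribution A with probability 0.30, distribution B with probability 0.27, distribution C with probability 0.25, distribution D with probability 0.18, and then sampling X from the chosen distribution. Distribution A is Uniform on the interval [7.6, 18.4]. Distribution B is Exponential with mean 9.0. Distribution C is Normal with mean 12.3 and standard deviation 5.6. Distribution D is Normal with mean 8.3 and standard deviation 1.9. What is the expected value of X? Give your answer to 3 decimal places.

10.899

Component means — A: 13; B: 9; C: 12.3; D: 8.3.
E[X] = 0.3·13 + 0.27·9 + 0.25·12.3 + 0.18·8.3 = 10.899.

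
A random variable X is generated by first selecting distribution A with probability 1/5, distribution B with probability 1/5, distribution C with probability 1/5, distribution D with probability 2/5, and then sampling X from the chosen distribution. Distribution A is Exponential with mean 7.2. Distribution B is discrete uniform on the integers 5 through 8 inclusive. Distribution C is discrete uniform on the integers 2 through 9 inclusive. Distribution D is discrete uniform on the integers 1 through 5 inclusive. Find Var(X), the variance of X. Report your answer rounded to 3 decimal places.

15.534

Per component, A: μ=7.2, E[X²]=103.68; B: μ=6.5, E[X²]=43.5; C: μ=5.5, E[X²]=35.5; D: μ=3, E[X²]=11.
E[X] = 0.2·7.2 + 0.2·6.5 + 0.2·5.5 + 0.4·3 = 5.04.
E[X²] = 0.2·103.68 + 0.2·43.5 + 0.2·35.5 + 0.4·11 = 40.936.
Var(X) = E[X²] − (E[X])² = 40.936 − 25.4016 = 15.5344.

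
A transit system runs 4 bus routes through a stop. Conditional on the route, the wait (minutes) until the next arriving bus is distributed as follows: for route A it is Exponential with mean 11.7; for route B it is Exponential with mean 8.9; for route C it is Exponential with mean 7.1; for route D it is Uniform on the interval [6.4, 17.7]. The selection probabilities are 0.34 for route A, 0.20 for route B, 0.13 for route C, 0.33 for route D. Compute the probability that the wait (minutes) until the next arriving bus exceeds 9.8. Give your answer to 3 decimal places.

0.477

Conditional on each route, P(X > 9.8): A: 0.432745; B: 0.332497; C: 0.251508; D: 0.699115.
By total probability, P(X > 9.8) = 0.34·0.432745 + 0.2·0.332497 + 0.13·0.251508 + 0.33·0.699115 = 0.477037.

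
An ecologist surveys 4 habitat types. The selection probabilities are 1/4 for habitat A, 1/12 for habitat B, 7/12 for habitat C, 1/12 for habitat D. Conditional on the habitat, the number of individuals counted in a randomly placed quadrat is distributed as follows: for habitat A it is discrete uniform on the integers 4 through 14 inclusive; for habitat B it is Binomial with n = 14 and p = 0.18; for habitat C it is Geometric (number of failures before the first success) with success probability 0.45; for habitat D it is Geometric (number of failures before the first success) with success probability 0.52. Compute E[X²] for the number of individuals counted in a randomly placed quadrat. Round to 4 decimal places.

For each component E[X²] = Var + (mean)², giving A: 91; B: 8.4168; C: 4.20988; D: 2.62722.
Overall E[X²] = 0.25·91 + 0.0833333·8.4168 + 0.583333·4.20988 + 0.0833333·2.62722 = 26.1261.

26.1261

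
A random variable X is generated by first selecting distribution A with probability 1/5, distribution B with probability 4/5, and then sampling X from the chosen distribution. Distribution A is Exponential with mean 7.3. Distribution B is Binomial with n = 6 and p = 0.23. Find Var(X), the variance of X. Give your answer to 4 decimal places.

Per component, A: μ=7.3, E[X²]=106.58; B: μ=1.38, E[X²]=2.967.
E[X] = 0.2·7.3 + 0.8·1.38 = 2.564.
E[X²] = 0.2·106.58 + 0.8·2.967 = 23.6896.
Var(X) = E[X²] − (E[X])² = 23.6896 − 6.5741 = 17.1155.

17.1155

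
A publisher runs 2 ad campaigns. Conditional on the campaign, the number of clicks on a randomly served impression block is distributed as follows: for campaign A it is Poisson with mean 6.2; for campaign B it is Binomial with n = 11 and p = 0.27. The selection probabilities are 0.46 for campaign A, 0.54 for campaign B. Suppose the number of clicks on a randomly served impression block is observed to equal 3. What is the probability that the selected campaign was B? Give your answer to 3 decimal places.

Likelihoods P(X=3 | ·): A: 0.0806117; B: 0.261914.
Posterior ∝ prior × likelihood. Numerator for B: 0.54·0.261914 = 0.141433.
Normalizing constant: 0.46·0.0806117 + 0.54·0.261914 = 0.178515.
P(B | observation) = 0.141433 / 0.178515 = 0.792278.

0.792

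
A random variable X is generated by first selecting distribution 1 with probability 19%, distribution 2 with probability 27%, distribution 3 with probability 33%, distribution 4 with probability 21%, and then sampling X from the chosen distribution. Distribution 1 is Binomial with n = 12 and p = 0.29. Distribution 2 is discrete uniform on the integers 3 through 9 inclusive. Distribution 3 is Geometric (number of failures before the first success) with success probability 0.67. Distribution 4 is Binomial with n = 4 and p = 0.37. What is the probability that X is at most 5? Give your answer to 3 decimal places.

Conditional on each component, P(X ≤ 5): 1: 0.897359; 2: 0.428571; 3: 0.998709; 4: 1.
By total probability, P(X ≤ 5) = 0.19·0.897359 + 0.27·0.428571 + 0.33·0.998709 + 0.21·1 = 0.825786.

0.826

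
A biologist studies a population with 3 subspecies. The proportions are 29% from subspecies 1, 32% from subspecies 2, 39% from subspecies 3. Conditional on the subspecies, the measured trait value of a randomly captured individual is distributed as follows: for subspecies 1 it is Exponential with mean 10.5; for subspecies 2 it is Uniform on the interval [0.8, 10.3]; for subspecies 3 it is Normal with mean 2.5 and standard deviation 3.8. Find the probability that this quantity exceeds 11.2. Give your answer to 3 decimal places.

Conditional on each subspecies, P(X > 11.2): 1: 0.344154; 2: 0; 3: 0.0110259.
By total probability, P(X > 11.2) = 0.29·0.344154 + 0.32·0 + 0.39·0.0110259 = 0.104105.

0.104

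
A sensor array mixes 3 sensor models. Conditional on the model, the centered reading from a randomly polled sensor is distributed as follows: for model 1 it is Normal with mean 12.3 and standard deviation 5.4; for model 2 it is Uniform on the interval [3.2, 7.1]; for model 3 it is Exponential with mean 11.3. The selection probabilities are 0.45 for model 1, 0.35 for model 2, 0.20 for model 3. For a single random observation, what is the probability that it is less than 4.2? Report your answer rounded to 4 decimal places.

Conditional on each model, P(X < 4.2): 1: 0.0668072; 2: 0.25641; 3: 0.310426.
By total probability, P(X < 4.2) = 0.45·0.0668072 + 0.35·0.25641 + 0.2·0.310426 = 0.181892.

0.1819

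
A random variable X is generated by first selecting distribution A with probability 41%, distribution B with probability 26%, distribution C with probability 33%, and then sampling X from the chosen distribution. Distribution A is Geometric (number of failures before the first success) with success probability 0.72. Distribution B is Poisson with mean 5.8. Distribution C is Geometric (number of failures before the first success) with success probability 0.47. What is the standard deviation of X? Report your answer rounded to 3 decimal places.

2.755

Per component, A: μ=0.388889, E[X²]=0.691358; B: μ=5.8, E[X²]=39.44; C: μ=1.12766, E[X²]=3.67089.
E[X] = 0.41·0.388889 + 0.26·5.8 + 0.33·1.12766 = 2.03957.
E[X²] = 0.41·0.691358 + 0.26·39.44 + 0.33·3.67089 = 11.7493.
Var(X) = E[X²] − (E[X])² = 11.7493 − 4.15985 = 7.5894.
SD(X) = √7.5894 = 2.75489.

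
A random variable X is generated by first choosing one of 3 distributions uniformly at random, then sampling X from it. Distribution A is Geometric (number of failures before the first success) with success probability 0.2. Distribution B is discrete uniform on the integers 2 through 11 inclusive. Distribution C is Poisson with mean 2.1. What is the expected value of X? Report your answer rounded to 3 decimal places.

Component means — A: 4; B: 6.5; C: 2.1.
E[X] = 0.333333·4 + 0.333333·6.5 + 0.333333·2.1 = 4.2.

4.200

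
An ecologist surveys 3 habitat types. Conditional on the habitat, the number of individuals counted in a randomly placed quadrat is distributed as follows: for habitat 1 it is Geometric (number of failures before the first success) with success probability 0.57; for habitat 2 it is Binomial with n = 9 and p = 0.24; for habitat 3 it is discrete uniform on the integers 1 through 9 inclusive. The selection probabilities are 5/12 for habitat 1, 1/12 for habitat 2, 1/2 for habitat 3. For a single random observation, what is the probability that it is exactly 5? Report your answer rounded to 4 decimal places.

0.0618

Conditional on each habitat, P(X = 5): 1: 0.00837948; 2: 0.033472; 3: 0.111111.
By total probability, P(X = 5) = 0.416667·0.00837948 + 0.0833333·0.033472 + 0.5·0.111111 = 0.0618363.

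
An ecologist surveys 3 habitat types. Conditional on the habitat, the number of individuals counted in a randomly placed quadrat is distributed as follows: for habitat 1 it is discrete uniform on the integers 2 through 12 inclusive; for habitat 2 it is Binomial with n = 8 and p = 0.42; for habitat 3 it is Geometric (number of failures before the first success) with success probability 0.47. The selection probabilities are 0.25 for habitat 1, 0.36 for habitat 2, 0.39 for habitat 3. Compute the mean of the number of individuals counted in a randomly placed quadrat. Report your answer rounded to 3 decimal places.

3.399

Component means — 1: 7; 2: 3.36; 3: 1.12766.
E[X] = 0.25·7 + 0.36·3.36 + 0.39·1.12766 = 3.39939.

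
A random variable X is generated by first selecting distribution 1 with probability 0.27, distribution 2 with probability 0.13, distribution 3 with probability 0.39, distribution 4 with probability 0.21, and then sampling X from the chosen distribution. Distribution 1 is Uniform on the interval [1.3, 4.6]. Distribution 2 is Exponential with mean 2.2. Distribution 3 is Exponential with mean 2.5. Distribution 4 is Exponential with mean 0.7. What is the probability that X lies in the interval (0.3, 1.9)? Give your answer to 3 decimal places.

Conditional on each component, P(0.3 < X < 1.9): 1: 0.181818; 2: 0.450899; 3: 0.419254; 4: 0.585187.
By total probability, P(0.3 < X < 1.9) = 0.27·0.181818 + 0.13·0.450899 + 0.39·0.419254 + 0.21·0.585187 = 0.394106.

0.394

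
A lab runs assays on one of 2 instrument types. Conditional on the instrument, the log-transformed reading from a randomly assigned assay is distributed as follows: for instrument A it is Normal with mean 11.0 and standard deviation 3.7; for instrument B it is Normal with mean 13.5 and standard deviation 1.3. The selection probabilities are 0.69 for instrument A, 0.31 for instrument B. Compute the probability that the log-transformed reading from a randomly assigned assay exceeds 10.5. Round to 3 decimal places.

0.689

Conditional on each instrument, P(X > 10.5): A: 0.553747; B: 0.989492.
By total probability, P(X > 10.5) = 0.69·0.553747 + 0.31·0.989492 = 0.688828.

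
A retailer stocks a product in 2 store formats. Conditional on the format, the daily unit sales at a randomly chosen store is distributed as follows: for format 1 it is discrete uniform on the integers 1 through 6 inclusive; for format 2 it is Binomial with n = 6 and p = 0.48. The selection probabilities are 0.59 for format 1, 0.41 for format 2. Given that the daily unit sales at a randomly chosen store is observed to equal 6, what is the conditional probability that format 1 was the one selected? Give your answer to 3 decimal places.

Likelihoods P(X=6 | ·): 1: 0.166667; 2: 0.0122306.
Posterior ∝ prior × likelihood. Numerator for 1: 0.59·0.166667 = 0.0983333.
Normalizing constant: 0.59·0.166667 + 0.41·0.0122306 = 0.103348.
P(1 | observation) = 0.0983333 / 0.103348 = 0.951479.

0.951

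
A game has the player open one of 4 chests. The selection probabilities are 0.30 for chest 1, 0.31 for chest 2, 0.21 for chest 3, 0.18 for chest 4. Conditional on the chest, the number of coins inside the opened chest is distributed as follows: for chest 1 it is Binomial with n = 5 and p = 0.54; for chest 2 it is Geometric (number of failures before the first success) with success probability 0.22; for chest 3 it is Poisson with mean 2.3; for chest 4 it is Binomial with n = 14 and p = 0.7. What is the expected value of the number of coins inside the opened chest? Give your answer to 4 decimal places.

Component means — 1: 2.7; 2: 3.54545; 3: 2.3; 4: 9.8.
E[X] = 0.3·2.7 + 0.31·3.54545 + 0.21·2.3 + 0.18·9.8 = 4.15609.

4.1561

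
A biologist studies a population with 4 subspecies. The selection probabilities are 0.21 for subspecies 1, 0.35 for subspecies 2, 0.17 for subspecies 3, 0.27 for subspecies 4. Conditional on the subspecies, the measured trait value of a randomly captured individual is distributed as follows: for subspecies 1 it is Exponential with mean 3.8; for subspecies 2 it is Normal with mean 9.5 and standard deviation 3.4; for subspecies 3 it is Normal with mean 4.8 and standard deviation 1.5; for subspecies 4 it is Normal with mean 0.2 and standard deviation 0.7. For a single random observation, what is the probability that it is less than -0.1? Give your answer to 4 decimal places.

Conditional on each subspecies, P(X < -0.1): 1: 0; 2: 0.0023749; 3: 0.000544109; 4: 0.334118.
By total probability, P(X < -0.1) = 0.21·0 + 0.35·0.0023749 + 0.17·0.000544109 + 0.27·0.334118 = 0.0911355.

0.0911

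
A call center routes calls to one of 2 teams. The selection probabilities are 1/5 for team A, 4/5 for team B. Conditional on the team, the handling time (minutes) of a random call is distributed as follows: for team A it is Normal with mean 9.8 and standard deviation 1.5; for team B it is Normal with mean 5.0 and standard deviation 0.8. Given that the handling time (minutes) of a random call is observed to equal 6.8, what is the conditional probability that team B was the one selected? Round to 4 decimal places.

0.8151

Likelihoods f(6.8 | ·): A: 0.035994; B: 0.0396746.
Posterior ∝ prior × likelihood. Numerator for B: 0.8·0.0396746 = 0.0317397.
Normalizing constant: 0.2·0.035994 + 0.8·0.0396746 = 0.0389384.
P(B | observation) = 0.0317397 / 0.0389384 = 0.815124.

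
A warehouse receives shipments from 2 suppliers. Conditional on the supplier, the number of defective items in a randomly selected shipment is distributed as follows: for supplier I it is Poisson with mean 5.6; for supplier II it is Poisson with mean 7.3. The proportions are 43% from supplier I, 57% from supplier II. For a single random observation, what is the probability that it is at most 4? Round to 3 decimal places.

Conditional on each supplier, P(X ≤ 4): I: 0.34215; II: 0.14734.
By total probability, P(X ≤ 4) = 0.43·0.34215 + 0.57·0.14734 = 0.231108.

0.231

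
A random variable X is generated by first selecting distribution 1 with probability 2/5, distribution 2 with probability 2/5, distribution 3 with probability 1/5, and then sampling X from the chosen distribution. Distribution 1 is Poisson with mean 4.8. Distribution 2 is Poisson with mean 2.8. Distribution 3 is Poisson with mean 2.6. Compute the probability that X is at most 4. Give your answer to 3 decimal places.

0.705

Conditional on each component, P(X ≤ 4): 1: 0.476259; 2: 0.847676; 3: 0.877423.
By total probability, P(X ≤ 4) = 0.4·0.476259 + 0.4·0.847676 + 0.2·0.877423 = 0.705059.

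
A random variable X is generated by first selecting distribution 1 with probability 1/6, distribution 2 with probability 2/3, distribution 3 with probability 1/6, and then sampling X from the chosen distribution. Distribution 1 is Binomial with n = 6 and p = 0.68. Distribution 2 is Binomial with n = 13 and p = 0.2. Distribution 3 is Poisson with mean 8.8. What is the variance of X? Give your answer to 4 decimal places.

Per component, 1: μ=4.08, E[X²]=17.952; 2: μ=2.6, E[X²]=8.84; 3: μ=8.8, E[X²]=86.24.
E[X] = 0.166667·4.08 + 0.666667·2.6 + 0.166667·8.8 = 3.88.
E[X²] = 0.166667·17.952 + 0.666667·8.84 + 0.166667·86.24 = 23.2587.
Var(X) = E[X²] − (E[X])² = 23.2587 − 15.0544 = 8.20427.

8.2043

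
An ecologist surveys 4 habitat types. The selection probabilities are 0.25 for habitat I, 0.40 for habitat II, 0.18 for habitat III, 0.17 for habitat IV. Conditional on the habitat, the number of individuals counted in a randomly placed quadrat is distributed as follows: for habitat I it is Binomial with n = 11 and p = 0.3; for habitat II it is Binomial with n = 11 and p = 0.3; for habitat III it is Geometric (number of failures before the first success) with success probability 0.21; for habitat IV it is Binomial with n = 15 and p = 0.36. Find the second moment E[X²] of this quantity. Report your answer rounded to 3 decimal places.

For each component E[X²] = Var + (mean)², giving I: 13.2; II: 13.2; III: 32.0658; IV: 32.616.
Overall E[X²] = 0.25·13.2 + 0.4·13.2 + 0.18·32.0658 + 0.17·32.616 = 19.8966.

19.897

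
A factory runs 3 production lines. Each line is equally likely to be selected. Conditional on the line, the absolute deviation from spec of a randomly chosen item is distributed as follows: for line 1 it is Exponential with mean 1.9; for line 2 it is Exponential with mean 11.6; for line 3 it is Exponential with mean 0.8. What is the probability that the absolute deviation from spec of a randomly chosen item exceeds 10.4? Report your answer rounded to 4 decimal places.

0.1374

Conditional on each line, P(X > 10.4): 1: 0.00419575; 2: 0.407974; 3: 2.26033e-06.
By total probability, P(X > 10.4) = 0.333333·0.00419575 + 0.333333·0.407974 + 0.333333·2.26033e-06 = 0.137391.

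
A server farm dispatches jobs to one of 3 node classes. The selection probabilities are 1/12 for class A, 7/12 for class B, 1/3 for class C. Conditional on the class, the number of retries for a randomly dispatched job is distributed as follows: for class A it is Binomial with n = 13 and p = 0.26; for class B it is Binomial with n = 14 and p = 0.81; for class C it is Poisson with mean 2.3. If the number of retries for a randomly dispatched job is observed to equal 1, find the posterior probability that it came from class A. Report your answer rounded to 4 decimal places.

Likelihoods P(X=1 | ·): A: 0.0911375; B: 4.76881e-09; C: 0.230595.
Posterior ∝ prior × likelihood. Numerator for A: 0.0833333·0.0911375 = 0.0075948.
Normalizing constant: 0.0833333·0.0911375 + 0.583333·4.76881e-09 + 0.333333·0.230595 = 0.0844599.
P(A | observation) = 0.0075948 / 0.0844599 = 0.0899219.

0.0899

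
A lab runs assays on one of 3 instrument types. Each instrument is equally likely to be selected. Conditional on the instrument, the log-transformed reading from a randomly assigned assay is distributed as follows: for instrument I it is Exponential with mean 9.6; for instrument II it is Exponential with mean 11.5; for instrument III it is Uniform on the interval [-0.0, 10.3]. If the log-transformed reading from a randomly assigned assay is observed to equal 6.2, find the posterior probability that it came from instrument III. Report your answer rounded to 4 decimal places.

0.4797

Likelihoods f(6.2 | ·): I: 0.0546068; II: 0.0507178; III: 0.0970874.
Posterior ∝ prior × likelihood. Numerator for III: 0.333333·0.0970874 = 0.0323625.
Normalizing constant: 0.333333·0.0546068 + 0.333333·0.0507178 + 0.333333·0.0970874 = 0.0674707.
P(III | observation) = 0.0323625 / 0.0674707 = 0.479652.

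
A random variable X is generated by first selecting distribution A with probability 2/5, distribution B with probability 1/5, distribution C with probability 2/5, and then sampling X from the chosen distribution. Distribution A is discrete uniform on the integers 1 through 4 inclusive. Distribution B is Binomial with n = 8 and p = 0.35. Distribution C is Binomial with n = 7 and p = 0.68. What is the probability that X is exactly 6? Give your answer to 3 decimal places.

Conditional on each component, P(X = 6): A: 0; B: 0.0217467; C: 0.221463.
By total probability, P(X = 6) = 0.4·0 + 0.2·0.0217467 + 0.4·0.221463 = 0.0929346.

0.093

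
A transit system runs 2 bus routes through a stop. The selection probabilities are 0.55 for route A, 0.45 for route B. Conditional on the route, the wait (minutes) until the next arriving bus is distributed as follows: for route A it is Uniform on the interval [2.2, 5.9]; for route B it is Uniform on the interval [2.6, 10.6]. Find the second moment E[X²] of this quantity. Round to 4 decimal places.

31.6508

For each component E[X²] = Var + (mean)², giving A: 17.5433; B: 48.8933.
Overall E[X²] = 0.55·17.5433 + 0.45·48.8933 = 31.6508.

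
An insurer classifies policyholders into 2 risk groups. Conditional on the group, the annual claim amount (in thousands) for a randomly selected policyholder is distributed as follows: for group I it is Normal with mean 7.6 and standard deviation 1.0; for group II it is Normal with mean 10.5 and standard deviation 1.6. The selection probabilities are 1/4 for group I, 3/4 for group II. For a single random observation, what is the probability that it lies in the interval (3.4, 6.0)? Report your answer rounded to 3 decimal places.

0.016

Conditional on each group, P(3.4 < X < 6.0): I: 0.0547859; II: 0.00245335.
By total probability, P(3.4 < X < 6.0) = 0.25·0.0547859 + 0.75·0.00245335 = 0.0155365.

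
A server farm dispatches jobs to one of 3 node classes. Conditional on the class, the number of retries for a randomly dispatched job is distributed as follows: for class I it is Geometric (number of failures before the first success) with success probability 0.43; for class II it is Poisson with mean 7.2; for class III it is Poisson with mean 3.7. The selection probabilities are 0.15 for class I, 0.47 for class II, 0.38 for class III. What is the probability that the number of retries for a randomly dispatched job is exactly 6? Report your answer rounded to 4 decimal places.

Conditional on each class, P(X = 6): I: 0.0147475; II: 0.144458; III: 0.0881025.
By total probability, P(X = 6) = 0.15·0.0147475 + 0.47·0.144458 + 0.38·0.0881025 = 0.103586.

0.1036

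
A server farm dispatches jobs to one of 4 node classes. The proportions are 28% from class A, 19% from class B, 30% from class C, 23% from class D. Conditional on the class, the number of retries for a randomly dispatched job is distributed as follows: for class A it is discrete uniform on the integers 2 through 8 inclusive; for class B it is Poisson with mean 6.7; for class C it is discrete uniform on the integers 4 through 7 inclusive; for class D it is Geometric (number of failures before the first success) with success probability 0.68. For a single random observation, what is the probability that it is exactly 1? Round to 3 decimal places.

Conditional on each class, P(X = 1): A: 0; B: 0.00824711; C: 0; D: 0.2176.
By total probability, P(X = 1) = 0.28·0 + 0.19·0.00824711 + 0.3·0 + 0.23·0.2176 = 0.051615.

0.052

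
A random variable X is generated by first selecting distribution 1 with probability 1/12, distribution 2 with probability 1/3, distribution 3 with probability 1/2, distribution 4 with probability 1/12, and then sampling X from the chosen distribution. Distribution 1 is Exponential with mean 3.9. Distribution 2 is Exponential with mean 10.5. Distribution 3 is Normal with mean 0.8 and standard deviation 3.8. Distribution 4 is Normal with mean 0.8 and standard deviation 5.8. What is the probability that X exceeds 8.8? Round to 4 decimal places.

0.1687

Conditional on each component, P(X > 8.8): 1: 0.104726; 2: 0.432534; 3: 0.0176342; 4: 0.0838995.
By total probability, P(X > 8.8) = 0.0833333·0.104726 + 0.333333·0.432534 + 0.5·0.0176342 + 0.0833333·0.0838995 = 0.168714.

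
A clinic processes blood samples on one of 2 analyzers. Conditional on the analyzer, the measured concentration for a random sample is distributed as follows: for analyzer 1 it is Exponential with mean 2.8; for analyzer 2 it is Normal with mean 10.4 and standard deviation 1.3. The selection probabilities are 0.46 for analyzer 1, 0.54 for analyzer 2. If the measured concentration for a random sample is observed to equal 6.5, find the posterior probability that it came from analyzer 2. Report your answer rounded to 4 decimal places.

0.1025

Likelihoods f(6.5 | ·): 1: 0.0350476; 2: 0.00340911.
Posterior ∝ prior × likelihood. Numerator for 2: 0.54·0.00340911 = 0.00184092.
Normalizing constant: 0.46·0.0350476 + 0.54·0.00340911 = 0.0179628.
P(2 | observation) = 0.00184092 / 0.0179628 = 0.102485.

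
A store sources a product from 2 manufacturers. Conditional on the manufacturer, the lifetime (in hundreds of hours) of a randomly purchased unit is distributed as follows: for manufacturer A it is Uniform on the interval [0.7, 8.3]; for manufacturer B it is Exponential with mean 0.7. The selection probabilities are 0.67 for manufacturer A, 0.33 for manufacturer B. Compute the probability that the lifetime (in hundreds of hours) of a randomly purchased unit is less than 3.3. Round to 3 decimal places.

0.556

Conditional on each manufacturer, P(X < 3.3): A: 0.342105; B: 0.991034.
By total probability, P(X < 3.3) = 0.67·0.342105 + 0.33·0.991034 = 0.556252.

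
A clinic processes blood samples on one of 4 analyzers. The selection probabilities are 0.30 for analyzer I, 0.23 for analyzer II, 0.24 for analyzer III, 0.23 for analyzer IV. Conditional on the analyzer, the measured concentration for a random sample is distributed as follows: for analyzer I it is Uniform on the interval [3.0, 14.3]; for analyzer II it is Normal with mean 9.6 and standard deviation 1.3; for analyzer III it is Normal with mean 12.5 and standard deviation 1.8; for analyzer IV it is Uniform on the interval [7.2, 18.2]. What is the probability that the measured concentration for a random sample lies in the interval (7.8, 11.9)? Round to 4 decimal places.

0.4842

Conditional on each analyzer, P(7.8 < X < 11.9): I: 0.362832; II: 0.878487; III: 0.364929; IV: 0.372727.
By total probability, P(7.8 < X < 11.9) = 0.3·0.362832 + 0.23·0.878487 + 0.24·0.364929 + 0.23·0.372727 = 0.484212.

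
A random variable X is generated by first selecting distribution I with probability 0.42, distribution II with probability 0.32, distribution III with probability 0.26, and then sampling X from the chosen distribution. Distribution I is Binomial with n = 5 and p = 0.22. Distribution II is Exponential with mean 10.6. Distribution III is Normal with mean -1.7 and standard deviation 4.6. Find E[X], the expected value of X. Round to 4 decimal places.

Component means — I: 1.1; II: 10.6; III: -1.7.
E[X] = 0.42·1.1 + 0.32·10.6 + 0.26·-1.7 = 3.412.

3.4120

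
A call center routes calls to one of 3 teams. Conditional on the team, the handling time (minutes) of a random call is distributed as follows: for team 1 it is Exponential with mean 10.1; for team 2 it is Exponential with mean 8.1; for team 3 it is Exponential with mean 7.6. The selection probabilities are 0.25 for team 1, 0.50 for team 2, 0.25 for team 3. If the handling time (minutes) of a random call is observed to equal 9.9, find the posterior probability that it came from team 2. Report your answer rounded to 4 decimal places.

0.4994

Likelihoods f(9.9 | ·): 1: 0.0371522; 2: 0.0363673; 3: 0.0357652.
Posterior ∝ prior × likelihood. Numerator for 2: 0.5·0.0363673 = 0.0181836.
Normalizing constant: 0.25·0.0371522 + 0.5·0.0363673 + 0.25·0.0357652 = 0.036413.
P(2 | observation) = 0.0181836 / 0.036413 = 0.499372.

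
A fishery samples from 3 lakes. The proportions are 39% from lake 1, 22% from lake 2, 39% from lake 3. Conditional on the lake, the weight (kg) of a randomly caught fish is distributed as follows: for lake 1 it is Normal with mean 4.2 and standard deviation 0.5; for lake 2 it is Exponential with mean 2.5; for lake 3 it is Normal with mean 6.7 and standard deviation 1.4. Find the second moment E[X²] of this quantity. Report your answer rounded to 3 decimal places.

For each component E[X²] = Var + (mean)², giving 1: 17.89; 2: 12.5; 3: 46.85.
Overall E[X²] = 0.39·17.89 + 0.22·12.5 + 0.39·46.85 = 27.9986.

27.999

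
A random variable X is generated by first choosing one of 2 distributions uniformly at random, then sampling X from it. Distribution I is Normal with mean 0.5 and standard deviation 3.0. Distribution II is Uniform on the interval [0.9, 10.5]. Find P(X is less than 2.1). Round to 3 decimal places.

0.414

Conditional on each component, P(X < 2.1): I: 0.703099; II: 0.125.
By total probability, P(X < 2.1) = 0.5·0.703099 + 0.5·0.125 = 0.414049.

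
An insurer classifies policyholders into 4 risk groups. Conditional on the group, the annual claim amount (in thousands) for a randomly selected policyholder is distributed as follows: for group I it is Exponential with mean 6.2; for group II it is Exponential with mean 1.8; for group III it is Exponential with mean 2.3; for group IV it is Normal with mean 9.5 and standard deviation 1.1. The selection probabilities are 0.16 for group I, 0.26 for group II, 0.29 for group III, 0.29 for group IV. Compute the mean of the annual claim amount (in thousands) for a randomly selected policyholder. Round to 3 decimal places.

4.882

Component means — I: 6.2; II: 1.8; III: 2.3; IV: 9.5.
E[X] = 0.16·6.2 + 0.26·1.8 + 0.29·2.3 + 0.29·9.5 = 4.882.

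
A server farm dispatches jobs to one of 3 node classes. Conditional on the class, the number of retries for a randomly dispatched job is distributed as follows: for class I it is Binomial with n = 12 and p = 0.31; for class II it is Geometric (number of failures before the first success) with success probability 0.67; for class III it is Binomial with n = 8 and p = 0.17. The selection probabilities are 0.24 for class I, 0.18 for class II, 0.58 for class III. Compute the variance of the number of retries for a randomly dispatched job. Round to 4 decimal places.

Per component, I: μ=3.72, E[X²]=16.4052; II: μ=0.492537, E[X²]=0.977723; III: μ=1.36, E[X²]=2.9784.
E[X] = 0.24·3.72 + 0.18·0.492537 + 0.58·1.36 = 1.77026.
E[X²] = 0.24·16.4052 + 0.18·0.977723 + 0.58·2.9784 = 5.84071.
Var(X) = E[X²] − (E[X])² = 5.84071 − 3.13381 = 2.7069.

2.7069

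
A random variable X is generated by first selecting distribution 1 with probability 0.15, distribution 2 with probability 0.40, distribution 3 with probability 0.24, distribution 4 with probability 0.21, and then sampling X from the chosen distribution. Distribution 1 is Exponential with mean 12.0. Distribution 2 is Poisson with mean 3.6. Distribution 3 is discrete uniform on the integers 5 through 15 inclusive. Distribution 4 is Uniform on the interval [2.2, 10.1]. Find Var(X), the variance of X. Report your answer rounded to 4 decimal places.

37.2132

Per component, 1: μ=12, E[X²]=288; 2: μ=3.6, E[X²]=16.56; 3: μ=10, E[X²]=110; 4: μ=6.15, E[X²]=43.0233.
E[X] = 0.15·12 + 0.4·3.6 + 0.24·10 + 0.21·6.15 = 6.9315.
E[X²] = 0.15·288 + 0.4·16.56 + 0.24·110 + 0.21·43.0233 = 85.2589.
Var(X) = E[X²] − (E[X])² = 85.2589 − 48.0457 = 37.2132.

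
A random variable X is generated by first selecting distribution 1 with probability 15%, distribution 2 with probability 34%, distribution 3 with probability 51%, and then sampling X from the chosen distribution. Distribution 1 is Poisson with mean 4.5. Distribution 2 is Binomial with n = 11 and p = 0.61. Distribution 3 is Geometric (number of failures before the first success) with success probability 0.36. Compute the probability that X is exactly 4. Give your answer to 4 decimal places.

Conditional on each component, P(X = 4): 1: 0.189808; 2: 0.0627026; 3: 0.060398.
By total probability, P(X = 4) = 0.15·0.189808 + 0.34·0.0627026 + 0.51·0.060398 = 0.080593.

0.0806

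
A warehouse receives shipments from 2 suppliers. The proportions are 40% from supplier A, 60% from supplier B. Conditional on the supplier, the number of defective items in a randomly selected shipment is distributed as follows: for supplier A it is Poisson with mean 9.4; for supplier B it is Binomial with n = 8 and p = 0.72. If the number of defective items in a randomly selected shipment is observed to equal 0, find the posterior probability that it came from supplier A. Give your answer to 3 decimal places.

Likelihoods P(X=0 | ·): A: 8.27241e-05; B: 3.77802e-05.
Posterior ∝ prior × likelihood. Numerator for A: 0.4·8.27241e-05 = 3.30896e-05.
Normalizing constant: 0.4·8.27241e-05 + 0.6·3.77802e-05 = 5.57577e-05.
P(A | observation) = 3.30896e-05 / 5.57577e-05 = 0.593453.

0.593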